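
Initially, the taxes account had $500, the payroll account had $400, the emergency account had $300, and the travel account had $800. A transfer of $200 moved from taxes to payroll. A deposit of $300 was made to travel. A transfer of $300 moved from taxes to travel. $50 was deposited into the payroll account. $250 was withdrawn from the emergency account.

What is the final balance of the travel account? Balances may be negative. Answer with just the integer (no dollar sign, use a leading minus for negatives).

Answer: 1400

Derivation:
Tracking account balances step by step:
Start: taxes=500, payroll=400, emergency=300, travel=800
Event 1 (transfer 200 taxes -> payroll): taxes: 500 - 200 = 300, payroll: 400 + 200 = 600. Balances: taxes=300, payroll=600, emergency=300, travel=800
Event 2 (deposit 300 to travel): travel: 800 + 300 = 1100. Balances: taxes=300, payroll=600, emergency=300, travel=1100
Event 3 (transfer 300 taxes -> travel): taxes: 300 - 300 = 0, travel: 1100 + 300 = 1400. Balances: taxes=0, payroll=600, emergency=300, travel=1400
Event 4 (deposit 50 to payroll): payroll: 600 + 50 = 650. Balances: taxes=0, payroll=650, emergency=300, travel=1400
Event 5 (withdraw 250 from emergency): emergency: 300 - 250 = 50. Balances: taxes=0, payroll=650, emergency=50, travel=1400

Final balance of travel: 1400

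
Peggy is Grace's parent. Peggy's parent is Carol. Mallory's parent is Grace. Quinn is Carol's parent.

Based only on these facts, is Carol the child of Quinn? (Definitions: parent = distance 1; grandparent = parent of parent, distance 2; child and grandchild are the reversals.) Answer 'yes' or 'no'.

Reconstructing the parent chain from the given facts:
  Quinn -> Carol -> Peggy -> Grace -> Mallory
(each arrow means 'parent of the next')
Positions in the chain (0 = top):
  position of Quinn: 0
  position of Carol: 1
  position of Peggy: 2
  position of Grace: 3
  position of Mallory: 4

Carol is at position 1, Quinn is at position 0; signed distance (j - i) = -1.
'child' requires j - i = -1. Actual distance is -1, so the relation HOLDS.

Answer: yes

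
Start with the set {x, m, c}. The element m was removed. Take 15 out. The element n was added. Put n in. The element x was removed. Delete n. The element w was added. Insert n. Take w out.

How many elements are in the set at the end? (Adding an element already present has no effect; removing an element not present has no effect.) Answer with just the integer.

Tracking the set through each operation:
Start: {c, m, x}
Event 1 (remove m): removed. Set: {c, x}
Event 2 (remove 15): not present, no change. Set: {c, x}
Event 3 (add n): added. Set: {c, n, x}
Event 4 (add n): already present, no change. Set: {c, n, x}
Event 5 (remove x): removed. Set: {c, n}
Event 6 (remove n): removed. Set: {c}
Event 7 (add w): added. Set: {c, w}
Event 8 (add n): added. Set: {c, n, w}
Event 9 (remove w): removed. Set: {c, n}

Final set: {c, n} (size 2)

Answer: 2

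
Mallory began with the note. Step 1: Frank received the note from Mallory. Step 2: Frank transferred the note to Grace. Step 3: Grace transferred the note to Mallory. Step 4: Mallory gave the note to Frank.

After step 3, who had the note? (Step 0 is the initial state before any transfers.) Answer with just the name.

Answer: Mallory

Derivation:
Tracking the note holder through step 3:
After step 0 (start): Mallory
After step 1: Frank
After step 2: Grace
After step 3: Mallory

At step 3, the holder is Mallory.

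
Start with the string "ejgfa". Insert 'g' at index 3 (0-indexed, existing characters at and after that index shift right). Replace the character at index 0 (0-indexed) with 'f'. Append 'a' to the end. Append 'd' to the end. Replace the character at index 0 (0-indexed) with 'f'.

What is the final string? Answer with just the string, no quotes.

Answer: fjggfaad

Derivation:
Applying each edit step by step:
Start: "ejgfa"
Op 1 (insert 'g' at idx 3): "ejgfa" -> "ejggfa"
Op 2 (replace idx 0: 'e' -> 'f'): "ejggfa" -> "fjggfa"
Op 3 (append 'a'): "fjggfa" -> "fjggfaa"
Op 4 (append 'd'): "fjggfaa" -> "fjggfaad"
Op 5 (replace idx 0: 'f' -> 'f'): "fjggfaad" -> "fjggfaad"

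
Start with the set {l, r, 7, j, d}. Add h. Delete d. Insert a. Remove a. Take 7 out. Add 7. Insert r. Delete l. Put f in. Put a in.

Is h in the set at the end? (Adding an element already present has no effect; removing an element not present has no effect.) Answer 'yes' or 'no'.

Answer: yes

Derivation:
Tracking the set through each operation:
Start: {7, d, j, l, r}
Event 1 (add h): added. Set: {7, d, h, j, l, r}
Event 2 (remove d): removed. Set: {7, h, j, l, r}
Event 3 (add a): added. Set: {7, a, h, j, l, r}
Event 4 (remove a): removed. Set: {7, h, j, l, r}
Event 5 (remove 7): removed. Set: {h, j, l, r}
Event 6 (add 7): added. Set: {7, h, j, l, r}
Event 7 (add r): already present, no change. Set: {7, h, j, l, r}
Event 8 (remove l): removed. Set: {7, h, j, r}
Event 9 (add f): added. Set: {7, f, h, j, r}
Event 10 (add a): added. Set: {7, a, f, h, j, r}

Final set: {7, a, f, h, j, r} (size 6)
h is in the final set.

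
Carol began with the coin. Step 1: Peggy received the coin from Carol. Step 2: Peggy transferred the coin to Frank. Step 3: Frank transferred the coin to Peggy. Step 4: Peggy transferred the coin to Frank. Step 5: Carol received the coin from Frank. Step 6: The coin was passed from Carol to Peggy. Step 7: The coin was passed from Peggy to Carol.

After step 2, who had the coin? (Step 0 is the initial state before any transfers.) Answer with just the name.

Tracking the coin holder through step 2:
After step 0 (start): Carol
After step 1: Peggy
After step 2: Frank

At step 2, the holder is Frank.

Answer: Frank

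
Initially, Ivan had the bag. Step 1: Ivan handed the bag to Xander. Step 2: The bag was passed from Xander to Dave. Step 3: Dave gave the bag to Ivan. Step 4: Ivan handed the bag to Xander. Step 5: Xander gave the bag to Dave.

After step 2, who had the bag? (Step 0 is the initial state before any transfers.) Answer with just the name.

Answer: Dave

Derivation:
Tracking the bag holder through step 2:
After step 0 (start): Ivan
After step 1: Xander
After step 2: Dave

At step 2, the holder is Dave.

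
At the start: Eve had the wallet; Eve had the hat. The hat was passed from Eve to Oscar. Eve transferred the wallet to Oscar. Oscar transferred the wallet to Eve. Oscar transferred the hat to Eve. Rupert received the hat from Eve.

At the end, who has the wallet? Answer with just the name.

Answer: Eve

Derivation:
Tracking all object holders:
Start: wallet:Eve, hat:Eve
Event 1 (give hat: Eve -> Oscar). State: wallet:Eve, hat:Oscar
Event 2 (give wallet: Eve -> Oscar). State: wallet:Oscar, hat:Oscar
Event 3 (give wallet: Oscar -> Eve). State: wallet:Eve, hat:Oscar
Event 4 (give hat: Oscar -> Eve). State: wallet:Eve, hat:Eve
Event 5 (give hat: Eve -> Rupert). State: wallet:Eve, hat:Rupert

Final state: wallet:Eve, hat:Rupert
The wallet is held by Eve.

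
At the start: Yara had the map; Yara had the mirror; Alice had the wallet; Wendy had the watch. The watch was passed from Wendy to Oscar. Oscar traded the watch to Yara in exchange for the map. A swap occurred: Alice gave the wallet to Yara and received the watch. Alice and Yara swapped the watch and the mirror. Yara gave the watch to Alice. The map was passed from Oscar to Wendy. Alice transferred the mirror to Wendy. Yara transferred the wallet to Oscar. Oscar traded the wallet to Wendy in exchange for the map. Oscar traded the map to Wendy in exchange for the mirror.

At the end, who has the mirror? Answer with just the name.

Answer: Oscar

Derivation:
Tracking all object holders:
Start: map:Yara, mirror:Yara, wallet:Alice, watch:Wendy
Event 1 (give watch: Wendy -> Oscar). State: map:Yara, mirror:Yara, wallet:Alice, watch:Oscar
Event 2 (swap watch<->map: now watch:Yara, map:Oscar). State: map:Oscar, mirror:Yara, wallet:Alice, watch:Yara
Event 3 (swap wallet<->watch: now wallet:Yara, watch:Alice). State: map:Oscar, mirror:Yara, wallet:Yara, watch:Alice
Event 4 (swap watch<->mirror: now watch:Yara, mirror:Alice). State: map:Oscar, mirror:Alice, wallet:Yara, watch:Yara
Event 5 (give watch: Yara -> Alice). State: map:Oscar, mirror:Alice, wallet:Yara, watch:Alice
Event 6 (give map: Oscar -> Wendy). State: map:Wendy, mirror:Alice, wallet:Yara, watch:Alice
Event 7 (give mirror: Alice -> Wendy). State: map:Wendy, mirror:Wendy, wallet:Yara, watch:Alice
Event 8 (give wallet: Yara -> Oscar). State: map:Wendy, mirror:Wendy, wallet:Oscar, watch:Alice
Event 9 (swap wallet<->map: now wallet:Wendy, map:Oscar). State: map:Oscar, mirror:Wendy, wallet:Wendy, watch:Alice
Event 10 (swap map<->mirror: now map:Wendy, mirror:Oscar). State: map:Wendy, mirror:Oscar, wallet:Wendy, watch:Alice

Final state: map:Wendy, mirror:Oscar, wallet:Wendy, watch:Alice
The mirror is held by Oscar.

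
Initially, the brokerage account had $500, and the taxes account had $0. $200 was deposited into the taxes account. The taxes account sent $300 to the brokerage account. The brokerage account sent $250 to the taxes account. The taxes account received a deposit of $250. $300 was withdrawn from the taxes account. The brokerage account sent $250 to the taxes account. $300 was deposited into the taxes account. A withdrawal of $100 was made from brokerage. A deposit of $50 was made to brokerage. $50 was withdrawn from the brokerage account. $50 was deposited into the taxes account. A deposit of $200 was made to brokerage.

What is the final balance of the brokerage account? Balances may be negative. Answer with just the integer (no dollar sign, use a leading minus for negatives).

Tracking account balances step by step:
Start: brokerage=500, taxes=0
Event 1 (deposit 200 to taxes): taxes: 0 + 200 = 200. Balances: brokerage=500, taxes=200
Event 2 (transfer 300 taxes -> brokerage): taxes: 200 - 300 = -100, brokerage: 500 + 300 = 800. Balances: brokerage=800, taxes=-100
Event 3 (transfer 250 brokerage -> taxes): brokerage: 800 - 250 = 550, taxes: -100 + 250 = 150. Balances: brokerage=550, taxes=150
Event 4 (deposit 250 to taxes): taxes: 150 + 250 = 400. Balances: brokerage=550, taxes=400
Event 5 (withdraw 300 from taxes): taxes: 400 - 300 = 100. Balances: brokerage=550, taxes=100
Event 6 (transfer 250 brokerage -> taxes): brokerage: 550 - 250 = 300, taxes: 100 + 250 = 350. Balances: brokerage=300, taxes=350
Event 7 (deposit 300 to taxes): taxes: 350 + 300 = 650. Balances: brokerage=300, taxes=650
Event 8 (withdraw 100 from brokerage): brokerage: 300 - 100 = 200. Balances: brokerage=200, taxes=650
Event 9 (deposit 50 to brokerage): brokerage: 200 + 50 = 250. Balances: brokerage=250, taxes=650
Event 10 (withdraw 50 from brokerage): brokerage: 250 - 50 = 200. Balances: brokerage=200, taxes=650
Event 11 (deposit 50 to taxes): taxes: 650 + 50 = 700. Balances: brokerage=200, taxes=700
Event 12 (deposit 200 to brokerage): brokerage: 200 + 200 = 400. Balances: brokerage=400, taxes=700

Final balance of brokerage: 400

Answer: 400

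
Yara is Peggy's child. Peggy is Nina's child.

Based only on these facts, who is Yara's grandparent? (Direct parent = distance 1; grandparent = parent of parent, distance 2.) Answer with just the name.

Answer: Nina

Derivation:
Reconstructing the parent chain from the given facts:
  Nina -> Peggy -> Yara
(each arrow means 'parent of the next')
Positions in the chain (0 = top):
  position of Nina: 0
  position of Peggy: 1
  position of Yara: 2

Yara is at position 2; the grandparent is 2 steps up the chain, i.e. position 0: Nina.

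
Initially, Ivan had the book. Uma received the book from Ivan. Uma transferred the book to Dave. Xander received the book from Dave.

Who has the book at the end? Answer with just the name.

Tracking the book through each event:
Start: Ivan has the book.
After event 1: Uma has the book.
After event 2: Dave has the book.
After event 3: Xander has the book.

Answer: Xander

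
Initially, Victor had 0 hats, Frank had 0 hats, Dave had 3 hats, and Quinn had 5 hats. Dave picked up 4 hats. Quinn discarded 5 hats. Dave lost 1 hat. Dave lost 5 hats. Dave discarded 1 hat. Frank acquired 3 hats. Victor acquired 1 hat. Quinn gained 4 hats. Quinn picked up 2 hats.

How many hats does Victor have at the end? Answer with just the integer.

Answer: 1

Derivation:
Tracking counts step by step:
Start: Victor=0, Frank=0, Dave=3, Quinn=5
Event 1 (Dave +4): Dave: 3 -> 7. State: Victor=0, Frank=0, Dave=7, Quinn=5
Event 2 (Quinn -5): Quinn: 5 -> 0. State: Victor=0, Frank=0, Dave=7, Quinn=0
Event 3 (Dave -1): Dave: 7 -> 6. State: Victor=0, Frank=0, Dave=6, Quinn=0
Event 4 (Dave -5): Dave: 6 -> 1. State: Victor=0, Frank=0, Dave=1, Quinn=0
Event 5 (Dave -1): Dave: 1 -> 0. State: Victor=0, Frank=0, Dave=0, Quinn=0
Event 6 (Frank +3): Frank: 0 -> 3. State: Victor=0, Frank=3, Dave=0, Quinn=0
Event 7 (Victor +1): Victor: 0 -> 1. State: Victor=1, Frank=3, Dave=0, Quinn=0
Event 8 (Quinn +4): Quinn: 0 -> 4. State: Victor=1, Frank=3, Dave=0, Quinn=4
Event 9 (Quinn +2): Quinn: 4 -> 6. State: Victor=1, Frank=3, Dave=0, Quinn=6

Victor's final count: 1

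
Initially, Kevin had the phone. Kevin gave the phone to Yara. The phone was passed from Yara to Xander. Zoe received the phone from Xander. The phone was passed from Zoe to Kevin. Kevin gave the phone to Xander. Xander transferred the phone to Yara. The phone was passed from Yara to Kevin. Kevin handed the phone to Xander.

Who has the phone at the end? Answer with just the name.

Tracking the phone through each event:
Start: Kevin has the phone.
After event 1: Yara has the phone.
After event 2: Xander has the phone.
After event 3: Zoe has the phone.
After event 4: Kevin has the phone.
After event 5: Xander has the phone.
After event 6: Yara has the phone.
After event 7: Kevin has the phone.
After event 8: Xander has the phone.

Answer: Xander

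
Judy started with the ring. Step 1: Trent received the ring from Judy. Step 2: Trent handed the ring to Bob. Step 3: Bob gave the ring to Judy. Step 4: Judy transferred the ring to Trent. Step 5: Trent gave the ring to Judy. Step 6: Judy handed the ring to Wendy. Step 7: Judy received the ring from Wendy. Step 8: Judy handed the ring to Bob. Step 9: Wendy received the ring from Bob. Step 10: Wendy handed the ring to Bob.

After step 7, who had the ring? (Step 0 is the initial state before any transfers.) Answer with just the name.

Tracking the ring holder through step 7:
After step 0 (start): Judy
After step 1: Trent
After step 2: Bob
After step 3: Judy
After step 4: Trent
After step 5: Judy
After step 6: Wendy
After step 7: Judy

At step 7, the holder is Judy.

Answer: Judy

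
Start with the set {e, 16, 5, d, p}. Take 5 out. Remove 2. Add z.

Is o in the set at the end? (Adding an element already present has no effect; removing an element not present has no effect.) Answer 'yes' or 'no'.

Answer: no

Derivation:
Tracking the set through each operation:
Start: {16, 5, d, e, p}
Event 1 (remove 5): removed. Set: {16, d, e, p}
Event 2 (remove 2): not present, no change. Set: {16, d, e, p}
Event 3 (add z): added. Set: {16, d, e, p, z}

Final set: {16, d, e, p, z} (size 5)
o is NOT in the final set.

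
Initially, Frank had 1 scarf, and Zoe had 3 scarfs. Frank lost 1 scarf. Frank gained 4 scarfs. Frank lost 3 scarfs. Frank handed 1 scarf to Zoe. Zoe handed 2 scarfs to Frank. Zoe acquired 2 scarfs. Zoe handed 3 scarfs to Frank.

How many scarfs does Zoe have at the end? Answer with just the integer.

Answer: 1

Derivation:
Tracking counts step by step:
Start: Frank=1, Zoe=3
Event 1 (Frank -1): Frank: 1 -> 0. State: Frank=0, Zoe=3
Event 2 (Frank +4): Frank: 0 -> 4. State: Frank=4, Zoe=3
Event 3 (Frank -3): Frank: 4 -> 1. State: Frank=1, Zoe=3
Event 4 (Frank -> Zoe, 1): Frank: 1 -> 0, Zoe: 3 -> 4. State: Frank=0, Zoe=4
Event 5 (Zoe -> Frank, 2): Zoe: 4 -> 2, Frank: 0 -> 2. State: Frank=2, Zoe=2
Event 6 (Zoe +2): Zoe: 2 -> 4. State: Frank=2, Zoe=4
Event 7 (Zoe -> Frank, 3): Zoe: 4 -> 1, Frank: 2 -> 5. State: Frank=5, Zoe=1

Zoe's final count: 1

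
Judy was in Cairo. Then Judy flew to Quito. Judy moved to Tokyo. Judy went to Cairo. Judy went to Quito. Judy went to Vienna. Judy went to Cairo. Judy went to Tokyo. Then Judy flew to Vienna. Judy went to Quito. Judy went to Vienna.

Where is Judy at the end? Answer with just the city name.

Answer: Vienna

Derivation:
Tracking Judy's location:
Start: Judy is in Cairo.
After move 1: Cairo -> Quito. Judy is in Quito.
After move 2: Quito -> Tokyo. Judy is in Tokyo.
After move 3: Tokyo -> Cairo. Judy is in Cairo.
After move 4: Cairo -> Quito. Judy is in Quito.
After move 5: Quito -> Vienna. Judy is in Vienna.
After move 6: Vienna -> Cairo. Judy is in Cairo.
After move 7: Cairo -> Tokyo. Judy is in Tokyo.
After move 8: Tokyo -> Vienna. Judy is in Vienna.
After move 9: Vienna -> Quito. Judy is in Quito.
After move 10: Quito -> Vienna. Judy is in Vienna.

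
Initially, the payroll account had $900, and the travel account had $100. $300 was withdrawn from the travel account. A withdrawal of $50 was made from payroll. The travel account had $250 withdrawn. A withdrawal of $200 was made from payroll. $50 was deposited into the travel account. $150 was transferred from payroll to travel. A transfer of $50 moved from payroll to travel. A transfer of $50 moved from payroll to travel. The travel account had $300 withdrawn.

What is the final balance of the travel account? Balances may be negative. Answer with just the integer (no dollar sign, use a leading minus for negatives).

Answer: -450

Derivation:
Tracking account balances step by step:
Start: payroll=900, travel=100
Event 1 (withdraw 300 from travel): travel: 100 - 300 = -200. Balances: payroll=900, travel=-200
Event 2 (withdraw 50 from payroll): payroll: 900 - 50 = 850. Balances: payroll=850, travel=-200
Event 3 (withdraw 250 from travel): travel: -200 - 250 = -450. Balances: payroll=850, travel=-450
Event 4 (withdraw 200 from payroll): payroll: 850 - 200 = 650. Balances: payroll=650, travel=-450
Event 5 (deposit 50 to travel): travel: -450 + 50 = -400. Balances: payroll=650, travel=-400
Event 6 (transfer 150 payroll -> travel): payroll: 650 - 150 = 500, travel: -400 + 150 = -250. Balances: payroll=500, travel=-250
Event 7 (transfer 50 payroll -> travel): payroll: 500 - 50 = 450, travel: -250 + 50 = -200. Balances: payroll=450, travel=-200
Event 8 (transfer 50 payroll -> travel): payroll: 450 - 50 = 400, travel: -200 + 50 = -150. Balances: payroll=400, travel=-150
Event 9 (withdraw 300 from travel): travel: -150 - 300 = -450. Balances: payroll=400, travel=-450

Final balance of travel: -450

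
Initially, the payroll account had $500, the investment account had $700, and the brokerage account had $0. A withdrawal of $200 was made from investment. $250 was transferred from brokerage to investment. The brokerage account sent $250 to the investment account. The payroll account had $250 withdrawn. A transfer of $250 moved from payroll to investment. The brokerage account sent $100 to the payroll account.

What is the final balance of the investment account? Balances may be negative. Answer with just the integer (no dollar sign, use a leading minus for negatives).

Answer: 1250

Derivation:
Tracking account balances step by step:
Start: payroll=500, investment=700, brokerage=0
Event 1 (withdraw 200 from investment): investment: 700 - 200 = 500. Balances: payroll=500, investment=500, brokerage=0
Event 2 (transfer 250 brokerage -> investment): brokerage: 0 - 250 = -250, investment: 500 + 250 = 750. Balances: payroll=500, investment=750, brokerage=-250
Event 3 (transfer 250 brokerage -> investment): brokerage: -250 - 250 = -500, investment: 750 + 250 = 1000. Balances: payroll=500, investment=1000, brokerage=-500
Event 4 (withdraw 250 from payroll): payroll: 500 - 250 = 250. Balances: payroll=250, investment=1000, brokerage=-500
Event 5 (transfer 250 payroll -> investment): payroll: 250 - 250 = 0, investment: 1000 + 250 = 1250. Balances: payroll=0, investment=1250, brokerage=-500
Event 6 (transfer 100 brokerage -> payroll): brokerage: -500 - 100 = -600, payroll: 0 + 100 = 100. Balances: payroll=100, investment=1250, brokerage=-600

Final balance of investment: 1250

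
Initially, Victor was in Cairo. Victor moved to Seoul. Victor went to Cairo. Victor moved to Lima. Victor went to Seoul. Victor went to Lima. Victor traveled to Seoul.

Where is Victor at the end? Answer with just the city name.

Tracking Victor's location:
Start: Victor is in Cairo.
After move 1: Cairo -> Seoul. Victor is in Seoul.
After move 2: Seoul -> Cairo. Victor is in Cairo.
After move 3: Cairo -> Lima. Victor is in Lima.
After move 4: Lima -> Seoul. Victor is in Seoul.
After move 5: Seoul -> Lima. Victor is in Lima.
After move 6: Lima -> Seoul. Victor is in Seoul.

Answer: Seoul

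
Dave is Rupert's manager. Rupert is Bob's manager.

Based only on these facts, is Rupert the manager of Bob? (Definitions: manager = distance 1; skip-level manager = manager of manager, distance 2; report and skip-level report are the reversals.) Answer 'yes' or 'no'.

Reconstructing the manager chain from the given facts:
  Dave -> Rupert -> Bob
(each arrow means 'manager of the next')
Positions in the chain (0 = top):
  position of Dave: 0
  position of Rupert: 1
  position of Bob: 2

Rupert is at position 1, Bob is at position 2; signed distance (j - i) = 1.
'manager' requires j - i = 1. Actual distance is 1, so the relation HOLDS.

Answer: yes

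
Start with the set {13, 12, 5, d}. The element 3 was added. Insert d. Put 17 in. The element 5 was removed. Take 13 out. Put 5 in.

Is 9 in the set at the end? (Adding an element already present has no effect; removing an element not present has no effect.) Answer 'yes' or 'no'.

Answer: no

Derivation:
Tracking the set through each operation:
Start: {12, 13, 5, d}
Event 1 (add 3): added. Set: {12, 13, 3, 5, d}
Event 2 (add d): already present, no change. Set: {12, 13, 3, 5, d}
Event 3 (add 17): added. Set: {12, 13, 17, 3, 5, d}
Event 4 (remove 5): removed. Set: {12, 13, 17, 3, d}
Event 5 (remove 13): removed. Set: {12, 17, 3, d}
Event 6 (add 5): added. Set: {12, 17, 3, 5, d}

Final set: {12, 17, 3, 5, d} (size 5)
9 is NOT in the final set.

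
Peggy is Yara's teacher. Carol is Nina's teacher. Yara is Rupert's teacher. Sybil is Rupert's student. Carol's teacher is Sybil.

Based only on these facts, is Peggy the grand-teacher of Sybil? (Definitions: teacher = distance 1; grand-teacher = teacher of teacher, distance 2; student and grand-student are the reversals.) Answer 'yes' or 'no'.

Answer: no

Derivation:
Reconstructing the teacher chain from the given facts:
  Peggy -> Yara -> Rupert -> Sybil -> Carol -> Nina
(each arrow means 'teacher of the next')
Positions in the chain (0 = top):
  position of Peggy: 0
  position of Yara: 1
  position of Rupert: 2
  position of Sybil: 3
  position of Carol: 4
  position of Nina: 5

Peggy is at position 0, Sybil is at position 3; signed distance (j - i) = 3.
'grand-teacher' requires j - i = 2. Actual distance is 3, so the relation does NOT hold.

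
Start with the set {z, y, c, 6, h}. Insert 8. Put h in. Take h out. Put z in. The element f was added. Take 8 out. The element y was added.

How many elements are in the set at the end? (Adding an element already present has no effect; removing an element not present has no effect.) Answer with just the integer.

Answer: 5

Derivation:
Tracking the set through each operation:
Start: {6, c, h, y, z}
Event 1 (add 8): added. Set: {6, 8, c, h, y, z}
Event 2 (add h): already present, no change. Set: {6, 8, c, h, y, z}
Event 3 (remove h): removed. Set: {6, 8, c, y, z}
Event 4 (add z): already present, no change. Set: {6, 8, c, y, z}
Event 5 (add f): added. Set: {6, 8, c, f, y, z}
Event 6 (remove 8): removed. Set: {6, c, f, y, z}
Event 7 (add y): already present, no change. Set: {6, c, f, y, z}

Final set: {6, c, f, y, z} (size 5)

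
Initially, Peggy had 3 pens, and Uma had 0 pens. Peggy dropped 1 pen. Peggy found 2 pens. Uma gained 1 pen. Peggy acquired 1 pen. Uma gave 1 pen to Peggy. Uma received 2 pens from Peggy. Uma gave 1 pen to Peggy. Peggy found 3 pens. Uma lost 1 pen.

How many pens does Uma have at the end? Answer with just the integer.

Tracking counts step by step:
Start: Peggy=3, Uma=0
Event 1 (Peggy -1): Peggy: 3 -> 2. State: Peggy=2, Uma=0
Event 2 (Peggy +2): Peggy: 2 -> 4. State: Peggy=4, Uma=0
Event 3 (Uma +1): Uma: 0 -> 1. State: Peggy=4, Uma=1
Event 4 (Peggy +1): Peggy: 4 -> 5. State: Peggy=5, Uma=1
Event 5 (Uma -> Peggy, 1): Uma: 1 -> 0, Peggy: 5 -> 6. State: Peggy=6, Uma=0
Event 6 (Peggy -> Uma, 2): Peggy: 6 -> 4, Uma: 0 -> 2. State: Peggy=4, Uma=2
Event 7 (Uma -> Peggy, 1): Uma: 2 -> 1, Peggy: 4 -> 5. State: Peggy=5, Uma=1
Event 8 (Peggy +3): Peggy: 5 -> 8. State: Peggy=8, Uma=1
Event 9 (Uma -1): Uma: 1 -> 0. State: Peggy=8, Uma=0

Uma's final count: 0

Answer: 0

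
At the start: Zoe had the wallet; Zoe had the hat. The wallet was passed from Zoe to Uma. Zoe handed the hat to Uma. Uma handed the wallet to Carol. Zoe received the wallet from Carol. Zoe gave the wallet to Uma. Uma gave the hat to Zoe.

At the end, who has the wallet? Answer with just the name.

Tracking all object holders:
Start: wallet:Zoe, hat:Zoe
Event 1 (give wallet: Zoe -> Uma). State: wallet:Uma, hat:Zoe
Event 2 (give hat: Zoe -> Uma). State: wallet:Uma, hat:Uma
Event 3 (give wallet: Uma -> Carol). State: wallet:Carol, hat:Uma
Event 4 (give wallet: Carol -> Zoe). State: wallet:Zoe, hat:Uma
Event 5 (give wallet: Zoe -> Uma). State: wallet:Uma, hat:Uma
Event 6 (give hat: Uma -> Zoe). State: wallet:Uma, hat:Zoe

Final state: wallet:Uma, hat:Zoe
The wallet is held by Uma.

Answer: Uma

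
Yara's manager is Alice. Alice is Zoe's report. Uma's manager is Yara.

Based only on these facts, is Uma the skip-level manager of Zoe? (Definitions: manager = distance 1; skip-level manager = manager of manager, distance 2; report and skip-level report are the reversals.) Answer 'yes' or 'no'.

Answer: no

Derivation:
Reconstructing the manager chain from the given facts:
  Zoe -> Alice -> Yara -> Uma
(each arrow means 'manager of the next')
Positions in the chain (0 = top):
  position of Zoe: 0
  position of Alice: 1
  position of Yara: 2
  position of Uma: 3

Uma is at position 3, Zoe is at position 0; signed distance (j - i) = -3.
'skip-level manager' requires j - i = 2. Actual distance is -3, so the relation does NOT hold.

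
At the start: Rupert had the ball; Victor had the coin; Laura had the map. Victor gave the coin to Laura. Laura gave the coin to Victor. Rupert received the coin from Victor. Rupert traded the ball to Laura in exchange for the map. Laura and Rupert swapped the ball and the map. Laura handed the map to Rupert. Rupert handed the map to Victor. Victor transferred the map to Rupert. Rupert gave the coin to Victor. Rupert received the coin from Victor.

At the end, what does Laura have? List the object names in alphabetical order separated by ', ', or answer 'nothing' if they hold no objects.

Tracking all object holders:
Start: ball:Rupert, coin:Victor, map:Laura
Event 1 (give coin: Victor -> Laura). State: ball:Rupert, coin:Laura, map:Laura
Event 2 (give coin: Laura -> Victor). State: ball:Rupert, coin:Victor, map:Laura
Event 3 (give coin: Victor -> Rupert). State: ball:Rupert, coin:Rupert, map:Laura
Event 4 (swap ball<->map: now ball:Laura, map:Rupert). State: ball:Laura, coin:Rupert, map:Rupert
Event 5 (swap ball<->map: now ball:Rupert, map:Laura). State: ball:Rupert, coin:Rupert, map:Laura
Event 6 (give map: Laura -> Rupert). State: ball:Rupert, coin:Rupert, map:Rupert
Event 7 (give map: Rupert -> Victor). State: ball:Rupert, coin:Rupert, map:Victor
Event 8 (give map: Victor -> Rupert). State: ball:Rupert, coin:Rupert, map:Rupert
Event 9 (give coin: Rupert -> Victor). State: ball:Rupert, coin:Victor, map:Rupert
Event 10 (give coin: Victor -> Rupert). State: ball:Rupert, coin:Rupert, map:Rupert

Final state: ball:Rupert, coin:Rupert, map:Rupert
Laura holds: (nothing).

Answer: nothing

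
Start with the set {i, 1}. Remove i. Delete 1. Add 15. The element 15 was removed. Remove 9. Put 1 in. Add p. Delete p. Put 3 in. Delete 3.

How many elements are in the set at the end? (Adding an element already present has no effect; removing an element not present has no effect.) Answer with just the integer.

Tracking the set through each operation:
Start: {1, i}
Event 1 (remove i): removed. Set: {1}
Event 2 (remove 1): removed. Set: {}
Event 3 (add 15): added. Set: {15}
Event 4 (remove 15): removed. Set: {}
Event 5 (remove 9): not present, no change. Set: {}
Event 6 (add 1): added. Set: {1}
Event 7 (add p): added. Set: {1, p}
Event 8 (remove p): removed. Set: {1}
Event 9 (add 3): added. Set: {1, 3}
Event 10 (remove 3): removed. Set: {1}

Final set: {1} (size 1)

Answer: 1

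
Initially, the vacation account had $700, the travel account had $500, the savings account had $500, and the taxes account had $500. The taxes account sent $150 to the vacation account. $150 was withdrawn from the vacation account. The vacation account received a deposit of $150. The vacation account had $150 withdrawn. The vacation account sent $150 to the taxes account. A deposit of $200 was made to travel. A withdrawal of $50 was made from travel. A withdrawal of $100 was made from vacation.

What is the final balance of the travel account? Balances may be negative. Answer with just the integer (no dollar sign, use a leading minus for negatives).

Tracking account balances step by step:
Start: vacation=700, travel=500, savings=500, taxes=500
Event 1 (transfer 150 taxes -> vacation): taxes: 500 - 150 = 350, vacation: 700 + 150 = 850. Balances: vacation=850, travel=500, savings=500, taxes=350
Event 2 (withdraw 150 from vacation): vacation: 850 - 150 = 700. Balances: vacation=700, travel=500, savings=500, taxes=350
Event 3 (deposit 150 to vacation): vacation: 700 + 150 = 850. Balances: vacation=850, travel=500, savings=500, taxes=350
Event 4 (withdraw 150 from vacation): vacation: 850 - 150 = 700. Balances: vacation=700, travel=500, savings=500, taxes=350
Event 5 (transfer 150 vacation -> taxes): vacation: 700 - 150 = 550, taxes: 350 + 150 = 500. Balances: vacation=550, travel=500, savings=500, taxes=500
Event 6 (deposit 200 to travel): travel: 500 + 200 = 700. Balances: vacation=550, travel=700, savings=500, taxes=500
Event 7 (withdraw 50 from travel): travel: 700 - 50 = 650. Balances: vacation=550, travel=650, savings=500, taxes=500
Event 8 (withdraw 100 from vacation): vacation: 550 - 100 = 450. Balances: vacation=450, travel=650, savings=500, taxes=500

Final balance of travel: 650

Answer: 650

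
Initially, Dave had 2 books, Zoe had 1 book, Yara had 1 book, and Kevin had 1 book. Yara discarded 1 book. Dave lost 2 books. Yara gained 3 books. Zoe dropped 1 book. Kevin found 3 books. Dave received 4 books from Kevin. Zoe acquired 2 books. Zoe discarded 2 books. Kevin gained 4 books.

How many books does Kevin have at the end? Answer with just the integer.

Answer: 4

Derivation:
Tracking counts step by step:
Start: Dave=2, Zoe=1, Yara=1, Kevin=1
Event 1 (Yara -1): Yara: 1 -> 0. State: Dave=2, Zoe=1, Yara=0, Kevin=1
Event 2 (Dave -2): Dave: 2 -> 0. State: Dave=0, Zoe=1, Yara=0, Kevin=1
Event 3 (Yara +3): Yara: 0 -> 3. State: Dave=0, Zoe=1, Yara=3, Kevin=1
Event 4 (Zoe -1): Zoe: 1 -> 0. State: Dave=0, Zoe=0, Yara=3, Kevin=1
Event 5 (Kevin +3): Kevin: 1 -> 4. State: Dave=0, Zoe=0, Yara=3, Kevin=4
Event 6 (Kevin -> Dave, 4): Kevin: 4 -> 0, Dave: 0 -> 4. State: Dave=4, Zoe=0, Yara=3, Kevin=0
Event 7 (Zoe +2): Zoe: 0 -> 2. State: Dave=4, Zoe=2, Yara=3, Kevin=0
Event 8 (Zoe -2): Zoe: 2 -> 0. State: Dave=4, Zoe=0, Yara=3, Kevin=0
Event 9 (Kevin +4): Kevin: 0 -> 4. State: Dave=4, Zoe=0, Yara=3, Kevin=4

Kevin's final count: 4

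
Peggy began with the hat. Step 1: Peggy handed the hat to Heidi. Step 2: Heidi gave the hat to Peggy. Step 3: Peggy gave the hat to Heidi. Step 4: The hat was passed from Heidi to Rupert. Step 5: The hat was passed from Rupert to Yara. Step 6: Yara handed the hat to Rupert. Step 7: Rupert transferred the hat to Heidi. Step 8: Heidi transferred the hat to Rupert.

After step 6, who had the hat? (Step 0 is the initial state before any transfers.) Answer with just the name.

Answer: Rupert

Derivation:
Tracking the hat holder through step 6:
After step 0 (start): Peggy
After step 1: Heidi
After step 2: Peggy
After step 3: Heidi
After step 4: Rupert
After step 5: Yara
After step 6: Rupert

At step 6, the holder is Rupert.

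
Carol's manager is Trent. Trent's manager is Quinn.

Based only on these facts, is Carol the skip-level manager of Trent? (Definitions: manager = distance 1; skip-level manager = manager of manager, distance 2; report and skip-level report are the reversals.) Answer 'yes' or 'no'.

Answer: no

Derivation:
Reconstructing the manager chain from the given facts:
  Quinn -> Trent -> Carol
(each arrow means 'manager of the next')
Positions in the chain (0 = top):
  position of Quinn: 0
  position of Trent: 1
  position of Carol: 2

Carol is at position 2, Trent is at position 1; signed distance (j - i) = -1.
'skip-level manager' requires j - i = 2. Actual distance is -1, so the relation does NOT hold.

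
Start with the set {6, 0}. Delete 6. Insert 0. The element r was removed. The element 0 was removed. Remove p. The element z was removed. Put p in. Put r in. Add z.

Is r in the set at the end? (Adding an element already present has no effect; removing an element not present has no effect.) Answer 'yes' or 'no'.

Answer: yes

Derivation:
Tracking the set through each operation:
Start: {0, 6}
Event 1 (remove 6): removed. Set: {0}
Event 2 (add 0): already present, no change. Set: {0}
Event 3 (remove r): not present, no change. Set: {0}
Event 4 (remove 0): removed. Set: {}
Event 5 (remove p): not present, no change. Set: {}
Event 6 (remove z): not present, no change. Set: {}
Event 7 (add p): added. Set: {p}
Event 8 (add r): added. Set: {p, r}
Event 9 (add z): added. Set: {p, r, z}

Final set: {p, r, z} (size 3)
r is in the final set.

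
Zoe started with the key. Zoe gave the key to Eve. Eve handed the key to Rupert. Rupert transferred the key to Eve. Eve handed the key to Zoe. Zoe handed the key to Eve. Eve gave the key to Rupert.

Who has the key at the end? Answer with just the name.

Answer: Rupert

Derivation:
Tracking the key through each event:
Start: Zoe has the key.
After event 1: Eve has the key.
After event 2: Rupert has the key.
After event 3: Eve has the key.
After event 4: Zoe has the key.
After event 5: Eve has the key.
After event 6: Rupert has the key.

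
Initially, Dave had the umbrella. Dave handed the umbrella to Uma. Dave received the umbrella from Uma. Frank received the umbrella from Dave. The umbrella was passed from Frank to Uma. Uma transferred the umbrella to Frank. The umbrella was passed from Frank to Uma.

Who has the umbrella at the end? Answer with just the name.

Tracking the umbrella through each event:
Start: Dave has the umbrella.
After event 1: Uma has the umbrella.
After event 2: Dave has the umbrella.
After event 3: Frank has the umbrella.
After event 4: Uma has the umbrella.
After event 5: Frank has the umbrella.
After event 6: Uma has the umbrella.

Answer: Uma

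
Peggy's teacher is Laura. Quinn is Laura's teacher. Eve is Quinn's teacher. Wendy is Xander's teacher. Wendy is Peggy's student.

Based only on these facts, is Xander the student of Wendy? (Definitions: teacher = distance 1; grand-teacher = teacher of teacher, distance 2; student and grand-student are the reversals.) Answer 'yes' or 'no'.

Reconstructing the teacher chain from the given facts:
  Eve -> Quinn -> Laura -> Peggy -> Wendy -> Xander
(each arrow means 'teacher of the next')
Positions in the chain (0 = top):
  position of Eve: 0
  position of Quinn: 1
  position of Laura: 2
  position of Peggy: 3
  position of Wendy: 4
  position of Xander: 5

Xander is at position 5, Wendy is at position 4; signed distance (j - i) = -1.
'student' requires j - i = -1. Actual distance is -1, so the relation HOLDS.

Answer: yes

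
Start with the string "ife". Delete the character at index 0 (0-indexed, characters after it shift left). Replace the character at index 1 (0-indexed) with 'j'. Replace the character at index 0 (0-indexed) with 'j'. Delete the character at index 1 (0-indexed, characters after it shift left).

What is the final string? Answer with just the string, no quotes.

Answer: j

Derivation:
Applying each edit step by step:
Start: "ife"
Op 1 (delete idx 0 = 'i'): "ife" -> "fe"
Op 2 (replace idx 1: 'e' -> 'j'): "fe" -> "fj"
Op 3 (replace idx 0: 'f' -> 'j'): "fj" -> "jj"
Op 4 (delete idx 1 = 'j'): "jj" -> "j"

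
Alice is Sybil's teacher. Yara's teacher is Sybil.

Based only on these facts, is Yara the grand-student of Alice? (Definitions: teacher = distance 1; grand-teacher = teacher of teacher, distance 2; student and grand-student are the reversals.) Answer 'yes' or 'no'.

Answer: yes

Derivation:
Reconstructing the teacher chain from the given facts:
  Alice -> Sybil -> Yara
(each arrow means 'teacher of the next')
Positions in the chain (0 = top):
  position of Alice: 0
  position of Sybil: 1
  position of Yara: 2

Yara is at position 2, Alice is at position 0; signed distance (j - i) = -2.
'grand-student' requires j - i = -2. Actual distance is -2, so the relation HOLDS.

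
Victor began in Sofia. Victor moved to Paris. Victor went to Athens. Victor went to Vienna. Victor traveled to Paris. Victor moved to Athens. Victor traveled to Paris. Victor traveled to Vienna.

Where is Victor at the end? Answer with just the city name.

Answer: Vienna

Derivation:
Tracking Victor's location:
Start: Victor is in Sofia.
After move 1: Sofia -> Paris. Victor is in Paris.
After move 2: Paris -> Athens. Victor is in Athens.
After move 3: Athens -> Vienna. Victor is in Vienna.
After move 4: Vienna -> Paris. Victor is in Paris.
After move 5: Paris -> Athens. Victor is in Athens.
After move 6: Athens -> Paris. Victor is in Paris.
After move 7: Paris -> Vienna. Victor is in Vienna.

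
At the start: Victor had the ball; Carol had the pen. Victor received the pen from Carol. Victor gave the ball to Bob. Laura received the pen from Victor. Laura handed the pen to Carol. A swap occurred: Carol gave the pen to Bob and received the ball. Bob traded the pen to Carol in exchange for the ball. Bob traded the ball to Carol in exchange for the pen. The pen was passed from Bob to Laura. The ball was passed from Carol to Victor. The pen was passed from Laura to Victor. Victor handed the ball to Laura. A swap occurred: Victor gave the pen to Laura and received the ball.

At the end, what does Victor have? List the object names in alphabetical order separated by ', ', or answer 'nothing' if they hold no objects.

Answer: ball

Derivation:
Tracking all object holders:
Start: ball:Victor, pen:Carol
Event 1 (give pen: Carol -> Victor). State: ball:Victor, pen:Victor
Event 2 (give ball: Victor -> Bob). State: ball:Bob, pen:Victor
Event 3 (give pen: Victor -> Laura). State: ball:Bob, pen:Laura
Event 4 (give pen: Laura -> Carol). State: ball:Bob, pen:Carol
Event 5 (swap pen<->ball: now pen:Bob, ball:Carol). State: ball:Carol, pen:Bob
Event 6 (swap pen<->ball: now pen:Carol, ball:Bob). State: ball:Bob, pen:Carol
Event 7 (swap ball<->pen: now ball:Carol, pen:Bob). State: ball:Carol, pen:Bob
Event 8 (give pen: Bob -> Laura). State: ball:Carol, pen:Laura
Event 9 (give ball: Carol -> Victor). State: ball:Victor, pen:Laura
Event 10 (give pen: Laura -> Victor). State: ball:Victor, pen:Victor
Event 11 (give ball: Victor -> Laura). State: ball:Laura, pen:Victor
Event 12 (swap pen<->ball: now pen:Laura, ball:Victor). State: ball:Victor, pen:Laura

Final state: ball:Victor, pen:Laura
Victor holds: ball.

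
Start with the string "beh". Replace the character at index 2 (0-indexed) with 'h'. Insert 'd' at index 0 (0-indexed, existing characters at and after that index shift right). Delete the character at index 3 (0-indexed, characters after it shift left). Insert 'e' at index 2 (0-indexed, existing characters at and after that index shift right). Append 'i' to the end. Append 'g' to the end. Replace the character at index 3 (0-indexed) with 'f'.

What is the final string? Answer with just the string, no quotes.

Applying each edit step by step:
Start: "beh"
Op 1 (replace idx 2: 'h' -> 'h'): "beh" -> "beh"
Op 2 (insert 'd' at idx 0): "beh" -> "dbeh"
Op 3 (delete idx 3 = 'h'): "dbeh" -> "dbe"
Op 4 (insert 'e' at idx 2): "dbe" -> "dbee"
Op 5 (append 'i'): "dbee" -> "dbeei"
Op 6 (append 'g'): "dbeei" -> "dbeeig"
Op 7 (replace idx 3: 'e' -> 'f'): "dbeeig" -> "dbefig"

Answer: dbefig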